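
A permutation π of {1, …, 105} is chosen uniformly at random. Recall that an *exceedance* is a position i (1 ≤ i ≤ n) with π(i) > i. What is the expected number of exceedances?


Write X = Σ_{i=1}^{105} X_i, where X_i = 1_{π(i) > i}.
For each fixed i, π(i) is uniform over {1, …, 105} (marginal of a uniform permutation), so P[π(i) > i] = (n − i)/n. Summing: Σ_{i=1}^{105} (n − i)/n = (0 + 1 + … + 104)/105 = 105(105 − 1)/(2·105) = (105 − 1)/2.
Hence E[X] = Σ_{i=1}^{105} (105 − i)/105 = 52 ≈ 52.000.

E[X] = 52 = 52.000.


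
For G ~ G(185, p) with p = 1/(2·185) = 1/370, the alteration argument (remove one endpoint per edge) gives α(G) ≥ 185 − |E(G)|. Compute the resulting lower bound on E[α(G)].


E[|E(G)|] = C(185, 2)·p = 17020 · (1/370) = 46.
E[α(G)] ≥ n − E[|E(G)|] = 185 − 46 = 139.
Numerically: ≈ 139.000000.
(This is only a lower bound; the true E[α(G)] may be larger.)

E[α(G)] ≥ 139 ≈ 139.000000.


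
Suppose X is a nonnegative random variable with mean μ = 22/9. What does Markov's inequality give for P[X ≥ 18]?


μ = E[X] = 22/9, a = 18.
Markov: P[X ≥ 18] ≤ μ/a = (22/9)/18 = 11/81.
Numerically: ≈ 0.1358.
(Since a = 18 > μ = 2.4444, the bound 11/81 is < 1 and informative.)

P[X ≥ 18] ≤ 11/81 ≈ 0.1358.


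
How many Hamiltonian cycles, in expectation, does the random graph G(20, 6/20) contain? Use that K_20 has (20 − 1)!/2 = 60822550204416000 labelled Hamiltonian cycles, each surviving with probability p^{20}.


K_20 has (20 − 1)!/2 = 60822550204416000 labelled Hamiltonian cycles.
For each such Hamiltonian cycle H, let X_H = 1 if all 20 edges of H are present in G. Then P[X_H = 1] = p^{20} = (3/10)^{20} = 3486784401/100000000000000000000.
By linearity of expectation: E[X] = Σ_H E[X_H] = 60822550204416000 · p^{20} = 60822550204416000 · 3486784401/100000000000000000000 = 51776152168407487821/24414062500000.
Numerically: E[X] ≈ 2.12e+06.

E[X] = 60822550204416000 · (3/10)^{20} = 51776152168407487821/24414062500000 ≈ 2.12e+06.


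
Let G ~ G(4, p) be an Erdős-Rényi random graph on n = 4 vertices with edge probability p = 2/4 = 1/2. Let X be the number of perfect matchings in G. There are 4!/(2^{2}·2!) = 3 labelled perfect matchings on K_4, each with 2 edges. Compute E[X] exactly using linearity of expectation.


K_4 has 4!/(2^{2}·2!) = 3 labelled perfect matchings.
For each such perfect matching H, let X_H = 1 if all 2 edges of H are present in G. Then P[X_H = 1] = p^{2} = (1/2)^{2} = 1/4.
By linearity of expectation: E[X] = Σ_H E[X_H] = 3 · p^{2} = 3 · 1/4 = 3/4.
Numerically: E[X] ≈ 0.75.

E[X] = 3 · (1/2)^{2} = 3/4 ≈ 0.75.


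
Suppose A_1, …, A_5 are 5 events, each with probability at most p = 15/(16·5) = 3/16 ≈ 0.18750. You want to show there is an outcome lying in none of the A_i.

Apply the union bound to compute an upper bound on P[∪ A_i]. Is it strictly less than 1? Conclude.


Union bound: P[∪_{i=1}^{5} A_i] ≤ Σ_i P[A_i] ≤ 5·p = 5·(3/16) = 15/16.
Numerically: 15/16 ≈ 0.93750.
Is 15/16 < 1? YES.
Since P[∪ A_i] ≤ 15/16 < 1, the complement has P[∩ A_i^c] ≥ 1 − 15/16 = 1/16 > 0, so some outcome avoids every A_i.

5·p = 15/16 ≈ 0.93750; existence CERTIFIED by the union bound.


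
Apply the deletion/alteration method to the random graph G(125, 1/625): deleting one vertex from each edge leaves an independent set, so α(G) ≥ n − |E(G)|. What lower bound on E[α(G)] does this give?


E[|E(G)|] = C(125, 2)·p = 7750 · (1/625) = 62/5.
E[α(G)] ≥ n − E[|E(G)|] = 125 − 62/5 = 563/5.
Numerically: ≈ 112.600.
(This is only a lower bound; the true E[α(G)] may be larger.)

E[α(G)] ≥ 563/5 ≈ 112.600.


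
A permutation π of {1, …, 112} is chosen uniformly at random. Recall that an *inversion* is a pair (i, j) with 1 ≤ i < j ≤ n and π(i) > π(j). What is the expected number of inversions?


Write X = Σ X_I over the C(112, 2) = 6216 pairs i < j, with X_I the indicator of one inversion.
There are 6216 indicators.
For each fixed pair i < j, the values π(i) and π(j) are two distinct elements of {1, …, 112} in uniformly random order; by symmetry P[π(i) > π(j)] = 1/2.
By linearity: E[X] = 6216 · (1/2) = C(112, 2) · (1/2) = 6216/2 = 3108 ≈ 3108.0000.

E[X] = 3108 = 3108.0000.


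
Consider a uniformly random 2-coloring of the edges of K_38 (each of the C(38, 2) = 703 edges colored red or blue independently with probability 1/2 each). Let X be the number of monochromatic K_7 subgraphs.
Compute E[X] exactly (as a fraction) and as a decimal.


Let X = Σ_S X_S over the C(38, 7) = 12620256 subsets S of size 7, where X_S = 1 if the K_7 on S is monochromatic.
For a fixed S, the K_7 on S has C(7, 2) = 21 edges. P[all 21 edges red] = (1/2)^21, and likewise for blue, so P[monochromatic] = 2·(1/2)^21 = 2^{1 − 21} = 1/1048576.
By linearity of expectation: E[X] = C(38, 7) · 2^{1 − 21} = 12620256 · 1/1048576 = 394383/32768.
Numerically: E[X] ≈ 12.0356.

E[X] = C(38,7)·2^(1−C(7,2)) = 394383/32768 ≈ 12.0356.


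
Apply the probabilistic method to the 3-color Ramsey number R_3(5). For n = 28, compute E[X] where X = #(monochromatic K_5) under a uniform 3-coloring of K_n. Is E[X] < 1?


E[X] = C(28, 5) · 3^{1 − 10} = 98280 · 3^{−9} = 98280/19683.
As a reduced fraction: E[X] = 3640/729 ≈ 4.99314.
Is E[X] < 1? NO.
Since E[X] ≥ 1, the first-moment bound is inconclusive at n = 28; it does NOT by itself certify R_3(5) > 28.

E[X] = 3640/729 ≈ 4.99314; E[X] ≥ 1; first-moment method inconclusive here.


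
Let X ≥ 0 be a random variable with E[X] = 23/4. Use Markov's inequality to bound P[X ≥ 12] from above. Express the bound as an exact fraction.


μ = E[X] = 23/4, a = 12.
Markov: P[X ≥ 12] ≤ μ/a = (23/4)/12 = 23/48.
Numerically: ≈ 0.479.
(Since a = 12 > μ = 5.750, the bound 23/48 is < 1 and informative.)

P[X ≥ 12] ≤ 23/48 ≈ 0.479.


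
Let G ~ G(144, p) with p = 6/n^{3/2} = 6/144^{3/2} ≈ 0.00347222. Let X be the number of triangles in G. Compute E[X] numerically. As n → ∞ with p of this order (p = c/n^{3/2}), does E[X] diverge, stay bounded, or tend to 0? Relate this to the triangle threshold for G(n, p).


Number of potential triangles: C(144, 3) = 487344.
Each occurs with probability p³ ≈ (0.00347222)³ ≈ 4.18622471e-08.
By linearity: E[X] = C(144, 3)·p³ ≈ 487344 · 4.18622471e-08 ≈ 0.020401.
Since α = 3/2 > 1, p = c/n^{3/2} = o(1/n) is below the triangle threshold p ~ 1/n. Asymptotically E[X] ~ (c³/6)·n^{3(1−α)} = (6³/6)·n^{-1.5} → 0, so by Markov's inequality G has no triangles w.h.p.

E[X] ≈ 0.020401; in regime p = Θ(1/n^{3/2}) E[X] tends to 0 (below the triangle threshold p ~ 1/n).


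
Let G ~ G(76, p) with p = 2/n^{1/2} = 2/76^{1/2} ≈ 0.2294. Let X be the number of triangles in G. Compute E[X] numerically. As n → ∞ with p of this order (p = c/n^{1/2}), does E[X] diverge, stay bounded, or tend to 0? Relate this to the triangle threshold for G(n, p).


Number of potential triangles: C(76, 3) = 70300.
Each occurs with probability p³ ≈ (0.2294)³ ≈ 1.207451e-02.
By linearity: E[X] = C(76, 3)·p³ ≈ 70300 · 1.207451e-02 ≈ 848.8382.
Since α = 1/2 < 1, p = c/n^{1/2} ≫ 1/n is above the triangle threshold p ~ 1/n. Asymptotically E[X] ~ (c³/6)·n^{3(1−α)} = (2³/6)·n^{1.5} → ∞; triangles are abundant w.h.p.

E[X] ≈ 848.8382; in regime p = Θ(1/n^{1/2}) E[X] diverges (above the triangle threshold p ~ 1/n).


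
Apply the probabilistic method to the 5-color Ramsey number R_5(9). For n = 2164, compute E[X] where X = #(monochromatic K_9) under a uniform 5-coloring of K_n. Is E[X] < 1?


E[X] = C(2164, 9) · 5^{1 − 36} = 2820446946663120530187432 · 5^{−35} = 2820446946663120530187432/2910383045673370361328125.
As a reduced fraction: E[X] = 2820446946663120530187432/2910383045673370361328125 ≈ 0.9690982.
Is E[X] < 1? YES.
Since E[X] < 1, there exists a 5-coloring of K_{2164} with no monochromatic K_9; hence R_5(9) > 2164.

E[X] = 2820446946663120530187432/2910383045673370361328125 ≈ 0.9690982; E[X] < 1, so R_5(9) > 2164.


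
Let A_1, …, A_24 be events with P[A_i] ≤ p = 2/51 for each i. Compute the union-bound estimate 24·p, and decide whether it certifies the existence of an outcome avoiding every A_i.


Union bound: P[∪_{i=1}^{24} A_i] ≤ Σ_i P[A_i] ≤ 24·p = 24·(2/51) = 16/17.
Numerically: 16/17 ≈ 0.941176.
Is 16/17 < 1? YES.
Since P[∪ A_i] ≤ 16/17 < 1, the complement has P[∩ A_i^c] ≥ 1 − 16/17 = 1/17 > 0, so some outcome avoids every A_i.

24·p = 16/17 ≈ 0.941176; existence CERTIFIED by the union bound.


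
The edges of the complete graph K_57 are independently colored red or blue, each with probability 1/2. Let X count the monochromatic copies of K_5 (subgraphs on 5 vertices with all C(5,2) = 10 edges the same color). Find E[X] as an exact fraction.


Let X = Σ_S X_S over the C(57, 5) = 4187106 subsets S of size 5, where X_S = 1 if the K_5 on S is monochromatic.
For a fixed S, the K_5 on S has C(5, 2) = 10 edges. P[all 10 edges red] = (1/2)^10, and likewise for blue, so P[monochromatic] = 2·(1/2)^10 = 2^{1 − 10} = 1/512.
By linearity of expectation: E[X] = C(57, 5) · 2^{1 − 10} = 4187106 · 1/512 = 2093553/256.
Numerically: E[X] ≈ 8177.9414.

E[X] = C(57,5)·2^(1−C(5,2)) = 2093553/256 ≈ 8177.9414.


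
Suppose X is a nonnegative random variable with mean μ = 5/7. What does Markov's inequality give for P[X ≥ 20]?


μ = E[X] = 5/7, a = 20.
Markov: P[X ≥ 20] ≤ μ/a = (5/7)/20 = 1/28.
Numerically: ≈ 0.035714.
(Since a = 20 > μ = 0.714286, the bound 1/28 is < 1 and informative.)

P[X ≥ 20] ≤ 1/28 ≈ 0.035714.


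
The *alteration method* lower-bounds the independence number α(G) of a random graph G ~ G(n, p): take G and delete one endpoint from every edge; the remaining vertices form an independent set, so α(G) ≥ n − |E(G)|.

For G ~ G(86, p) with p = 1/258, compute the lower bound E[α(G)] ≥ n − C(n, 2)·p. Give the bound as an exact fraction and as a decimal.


E[|E(G)|] = C(86, 2)·p = 3655 · (1/258) = 85/6.
E[α(G)] ≥ n − E[|E(G)|] = 86 − 85/6 = 431/6.
Numerically: ≈ 71.8333.
(This is only a lower bound; the true E[α(G)] may be larger.)

E[α(G)] ≥ 431/6 ≈ 71.8333.


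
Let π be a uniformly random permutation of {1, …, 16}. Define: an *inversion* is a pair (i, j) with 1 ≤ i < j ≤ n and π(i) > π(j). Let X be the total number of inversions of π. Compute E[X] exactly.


Write X = Σ X_I over the C(16, 2) = 120 pairs i < j, with X_I the indicator of one inversion.
There are 120 indicators.
For each fixed pair i < j, the values π(i) and π(j) are two distinct elements of {1, …, 16} in uniformly random order; by symmetry P[π(i) > π(j)] = 1/2.
By linearity: E[X] = 120 · (1/2) = C(16, 2) · (1/2) = 120/2 = 60 ≈ 60.00000.

E[X] = 60 = 60.00000.


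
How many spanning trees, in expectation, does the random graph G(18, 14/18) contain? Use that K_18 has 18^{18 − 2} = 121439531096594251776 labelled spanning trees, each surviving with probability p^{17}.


K_18 has 18^{18 − 2} = 121439531096594251776 labelled spanning trees.
For each such spanning tree H, let X_H = 1 if all 17 edges of H are present in G. Then P[X_H = 1] = p^{17} = (7/9)^{17} = 232630513987207/16677181699666569.
By linearity of expectation: E[X] = Σ_H E[X_H] = 121439531096594251776 · p^{17} = 121439531096594251776 · 232630513987207/16677181699666569 = 15245673364665597952/9.
Numerically: E[X] ≈ 1.694e+18.

E[X] = 121439531096594251776 · (7/9)^{17} = 15245673364665597952/9 ≈ 1.694e+18.


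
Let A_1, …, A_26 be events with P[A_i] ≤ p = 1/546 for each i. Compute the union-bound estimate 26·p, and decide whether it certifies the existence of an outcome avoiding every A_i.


Union bound: P[∪_{i=1}^{26} A_i] ≤ Σ_i P[A_i] ≤ 26·p = 26·(1/546) = 1/21.
Numerically: 1/21 ≈ 0.0476.
Is 1/21 < 1? YES.
Since P[∪ A_i] ≤ 1/21 < 1, the complement has P[∩ A_i^c] ≥ 1 − 1/21 = 20/21 > 0, so some outcome avoids every A_i.

26·p = 1/21 ≈ 0.0476; existence CERTIFIED by the union bound.


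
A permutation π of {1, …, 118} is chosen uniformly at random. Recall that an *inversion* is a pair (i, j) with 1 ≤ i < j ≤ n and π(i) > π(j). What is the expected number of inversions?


Write X = Σ X_I over the C(118, 2) = 6903 pairs i < j, with X_I the indicator of one inversion.
There are 6903 indicators.
For each fixed pair i < j, the values π(i) and π(j) are two distinct elements of {1, …, 118} in uniformly random order; by symmetry P[π(i) > π(j)] = 1/2.
By linearity: E[X] = 6903 · (1/2) = C(118, 2) · (1/2) = 6903/2 = 6903/2 ≈ 3451.500.

E[X] = 6903/2 = 3451.500.


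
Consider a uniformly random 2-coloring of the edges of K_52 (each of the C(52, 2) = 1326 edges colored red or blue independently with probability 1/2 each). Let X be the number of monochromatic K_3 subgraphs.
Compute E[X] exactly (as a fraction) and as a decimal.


Let X = Σ_S X_S over the C(52, 3) = 22100 subsets S of size 3, where X_S = 1 if the K_3 on S is monochromatic.
For a fixed S, the K_3 on S has C(3, 2) = 3 edges. P[all 3 edges red] = (1/2)^3, and likewise for blue, so P[monochromatic] = 2·(1/2)^3 = 2^{1 − 3} = 1/4.
By linearity of expectation: E[X] = C(52, 3) · 2^{1 − 3} = 22100 · 1/4 = 5525.
Numerically: E[X] ≈ 5525.000.

E[X] = C(52,3)·2^(1−C(3,2)) = 5525 ≈ 5525.000.


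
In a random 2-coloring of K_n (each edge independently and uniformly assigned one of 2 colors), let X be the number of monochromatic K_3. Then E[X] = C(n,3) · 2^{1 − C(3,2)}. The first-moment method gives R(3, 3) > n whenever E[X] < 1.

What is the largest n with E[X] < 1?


We need C(n, 3) · 2^{1 − 3} < 1, i.e. C(n, 3) < 2^{3 − 1} = 4.
Check values of n near the boundary:
  n = 3: C(3, 3) = 1; 1 < 4? YES
  n = 4: C(4, 3) = 4; 4 < 4? NO
  n = 5: C(5, 3) = 10; 10 < 4? NO
  n = 6: C(6, 3) = 20; 20 < 4? NO
The largest n with C(n, 3) < 4 is n = 3 (where E[X] = 1/4 ≈ 0.250000). Hence R(3, 3) > 3, i.e. R(3, 3) ≥ 4.

Largest n = 3; hence R(3, 3) > 3.


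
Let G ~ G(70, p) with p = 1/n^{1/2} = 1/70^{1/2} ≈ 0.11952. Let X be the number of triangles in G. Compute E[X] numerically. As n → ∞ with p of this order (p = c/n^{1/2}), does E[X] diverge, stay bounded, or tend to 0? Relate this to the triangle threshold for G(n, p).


Number of potential triangles: C(70, 3) = 54740.
Each occurs with probability p³ ≈ (0.11952)³ ≈ 1.7074694e-03.
By linearity: E[X] = C(70, 3)·p³ ≈ 54740 · 1.7074694e-03 ≈ 93.46688.
Since α = 1/2 < 1, p = c/n^{1/2} ≫ 1/n is above the triangle threshold p ~ 1/n. Asymptotically E[X] ~ (c³/6)·n^{3(1−α)} = (1³/6)·n^{1.5} → ∞; triangles are abundant w.h.p.

E[X] ≈ 93.46688; in regime p = Θ(1/n^{1/2}) E[X] diverges (above the triangle threshold p ~ 1/n).


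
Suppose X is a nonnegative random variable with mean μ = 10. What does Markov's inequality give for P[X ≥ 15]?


μ = E[X] = 10, a = 15.
Markov: P[X ≥ 15] ≤ μ/a = (10)/15 = 2/3.
Numerically: ≈ 0.666667.
(Since a = 15 > μ = 10.000000, the bound 2/3 is < 1 and informative.)

P[X ≥ 15] ≤ 2/3 ≈ 0.666667.


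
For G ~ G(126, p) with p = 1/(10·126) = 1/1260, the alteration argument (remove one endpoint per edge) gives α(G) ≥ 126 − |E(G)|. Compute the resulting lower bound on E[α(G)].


E[|E(G)|] = C(126, 2)·p = 7875 · (1/1260) = 25/4.
E[α(G)] ≥ n − E[|E(G)|] = 126 − 25/4 = 479/4.
Numerically: ≈ 119.75000.
(This is only a lower bound; the true E[α(G)] may be larger.)

E[α(G)] ≥ 479/4 ≈ 119.75000.


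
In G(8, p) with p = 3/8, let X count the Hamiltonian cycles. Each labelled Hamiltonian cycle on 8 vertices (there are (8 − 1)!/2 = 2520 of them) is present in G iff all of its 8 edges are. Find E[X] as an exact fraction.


K_8 has (8 − 1)!/2 = 2520 labelled Hamiltonian cycles.
For each such Hamiltonian cycle H, let X_H = 1 if all 8 edges of H are present in G. Then P[X_H = 1] = p^{8} = (3/8)^{8} = 6561/16777216.
By linearity of expectation: E[X] = Σ_H E[X_H] = 2520 · p^{8} = 2520 · 6561/16777216 = 2066715/2097152.
Numerically: E[X] ≈ 0.98549.

E[X] = 2520 · (3/8)^{8} = 2066715/2097152 ≈ 0.98549.


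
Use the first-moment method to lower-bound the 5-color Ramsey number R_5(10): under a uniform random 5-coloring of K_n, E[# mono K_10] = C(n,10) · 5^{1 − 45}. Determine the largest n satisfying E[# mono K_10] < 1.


We need C(n, 10) · 5^{1 − 45} < 1, i.e. C(n, 10) < 5^{45 − 1} = 5684341886080801486968994140625.
Check values of n near the boundary:
  n = 5386: C(5386, 10) = 5613966214234562222231428510561; 5613966214234562222231428510561 < 5684341886080801486968994140625? YES
  n = 5387: C(5387, 10) = 5624406917627224603154306376491; 5624406917627224603154306376491 < 5684341886080801486968994140625? YES
  n = 5388: C(5388, 10) = 5634865093375880654852250419586; 5634865093375880654852250419586 < 5684341886080801486968994140625? YES
  n = 5389: C(5389, 10) = 5645340767466558997768874792926; 5645340767466558997768874792926 < 5684341886080801486968994140625? YES
  n = 5390: C(5390, 10) = 5655833965919099070255434039753; 5655833965919099070255434039753 < 5684341886080801486968994140625? YES
  n = 5391: C(5391, 10) = 5666344714787188828795213697883; 5666344714787188828795213697883 < 5684341886080801486968994140625? YES
  n = 5392: C(5392, 10) = 5676873040158402483252283957448; 5676873040158402483252283957448 < 5684341886080801486968994140625? YES
  n = 5393: C(5393, 10) = 5687418968154238267170642278008; 5687418968154238267170642278008 < 5684341886080801486968994140625? NO
  n = 5394: C(5394, 10) = 5697982524930156243149785372878; 5697982524930156243149785372878 < 5684341886080801486968994140625? NO
The largest n with C(n, 10) < 5684341886080801486968994140625 is n = 5392 (where E[X] = 5676873040158402483252283957448/5684341886080801486968994140625 ≈ 0.999). Hence R_5(10) > 5392, i.e. R_5(10) ≥ 5393.

Largest n = 5392; hence R_5(10) > 5392.


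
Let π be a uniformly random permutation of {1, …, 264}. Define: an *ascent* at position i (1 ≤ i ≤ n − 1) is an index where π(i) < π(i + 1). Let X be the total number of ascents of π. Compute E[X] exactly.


Write X = Σ X_I over i = 1, …, 263, with X_I the indicator of one ascent.
There are 263 indicators.
For each fixed i, the pair (π(i), π(i+1)) is a uniformly random ordered pair of distinct values from {1, …, 264}; by symmetry P[π(i) < π(i+1)] = 1/2.
By linearity: E[X] = 263 · (1/2) = (264 − 1) · (1/2) = 263/2 ≈ 131.500000.

E[X] = 263/2 = 131.500000.


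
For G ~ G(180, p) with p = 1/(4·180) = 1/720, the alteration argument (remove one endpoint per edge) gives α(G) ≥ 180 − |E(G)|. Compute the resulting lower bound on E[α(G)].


E[|E(G)|] = C(180, 2)·p = 16110 · (1/720) = 179/8.
E[α(G)] ≥ n − E[|E(G)|] = 180 − 179/8 = 1261/8.
Numerically: ≈ 157.625.
(This is only a lower bound; the true E[α(G)] may be larger.)

E[α(G)] ≥ 1261/8 ≈ 157.625.


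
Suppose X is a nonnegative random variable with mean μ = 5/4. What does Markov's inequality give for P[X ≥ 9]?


μ = E[X] = 5/4, a = 9.
Markov: P[X ≥ 9] ≤ μ/a = (5/4)/9 = 5/36.
Numerically: ≈ 0.1389.
(Since a = 9 > μ = 1.2500, the bound 5/36 is < 1 and informative.)

P[X ≥ 9] ≤ 5/36 ≈ 0.1389.


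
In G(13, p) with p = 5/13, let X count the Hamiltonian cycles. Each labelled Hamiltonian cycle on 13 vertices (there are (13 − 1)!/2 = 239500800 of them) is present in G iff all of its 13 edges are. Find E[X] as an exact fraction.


K_13 has (13 − 1)!/2 = 239500800 labelled Hamiltonian cycles.
For each such Hamiltonian cycle H, let X_H = 1 if all 13 edges of H are present in G. Then P[X_H = 1] = p^{13} = (5/13)^{13} = 1220703125/302875106592253.
Summing the indicators: E[X] = Σ_H E[X_H] = 239500800 · p^{13} = 239500800 · 1220703125/302875106592253 = 292359375000000000/302875106592253.
Numerically: E[X] ≈ 965.

E[X] = 239500800 · (5/13)^{13} = 292359375000000000/302875106592253 ≈ 965.


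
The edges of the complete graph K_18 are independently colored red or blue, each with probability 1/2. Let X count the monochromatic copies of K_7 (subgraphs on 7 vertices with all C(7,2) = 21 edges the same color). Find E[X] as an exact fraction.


Let X = Σ_S X_S over the C(18, 7) = 31824 subsets S of size 7, where X_S = 1 if the K_7 on S is monochromatic.
For a fixed S, the K_7 on S has C(7, 2) = 21 edges. P[all 21 edges red] = (1/2)^21, and likewise for blue, so P[monochromatic] = 2·(1/2)^21 = 2^{1 − 21} = 1/1048576.
Summing: E[X] = C(18, 7) · 2^{1 − 21} = 31824 · 1/1048576 = 1989/65536.
Numerically: E[X] ≈ 0.03035.

E[X] = C(18,7)·2^(1−C(7,2)) = 1989/65536 ≈ 0.03035.


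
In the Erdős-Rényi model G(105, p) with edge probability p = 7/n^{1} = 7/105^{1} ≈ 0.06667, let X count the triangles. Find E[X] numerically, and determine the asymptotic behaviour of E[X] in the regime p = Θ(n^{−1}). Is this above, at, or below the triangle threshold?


Number of potential triangles: C(105, 3) = 187460.
Each occurs with probability p³ ≈ (0.06667)³ ≈ 2.962963e-04.
By linearity: E[X] = C(105, 3)·p³ ≈ 187460 · 2.962963e-04 ≈ 55.5437.
Here α = 1, so p = 7/n is exactly at the triangle threshold p ~ 1/n. Asymptotically E[X] → c³/6 = 7³/6 = 343/6 ≈ 57.1667, a bounded constant. In this regime the triangle count is asymptotically Poisson(c³/6).

E[X] ≈ 55.5437; in regime p = Θ(1/n^{1}) E[X] stays bounded (at the triangle threshold p ~ 1/n).


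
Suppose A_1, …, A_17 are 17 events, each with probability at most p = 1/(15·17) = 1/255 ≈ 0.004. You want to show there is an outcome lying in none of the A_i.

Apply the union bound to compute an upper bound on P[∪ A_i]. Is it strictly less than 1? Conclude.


Union bound: P[∪_{i=1}^{17} A_i] ≤ Σ_i P[A_i] ≤ 17·p = 17·(1/255) = 1/15.
Numerically: 1/15 ≈ 0.067.
Is 1/15 < 1? YES.
Since P[∪ A_i] ≤ 1/15 < 1, the complement has P[∩ A_i^c] ≥ 1 − 1/15 = 14/15 > 0, so some outcome avoids every A_i.

17·p = 1/15 ≈ 0.067; existence CERTIFIED by the union bound.


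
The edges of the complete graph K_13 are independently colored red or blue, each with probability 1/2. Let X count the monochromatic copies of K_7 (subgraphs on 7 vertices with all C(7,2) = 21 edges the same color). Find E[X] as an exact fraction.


Let X = Σ_S X_S over the C(13, 7) = 1716 subsets S of size 7, where X_S = 1 if the K_7 on S is monochromatic.
For a fixed S, the K_7 on S has C(7, 2) = 21 edges. P[all 21 edges red] = (1/2)^21, and likewise for blue, so P[monochromatic] = 2·(1/2)^21 = 2^{1 − 21} = 1/1048576.
By linearity of expectation: E[X] = C(13, 7) · 2^{1 − 21} = 1716 · 1/1048576 = 429/262144.
Numerically: E[X] ≈ 0.0016.

E[X] = C(13,7)·2^(1−C(7,2)) = 429/262144 ≈ 0.0016.


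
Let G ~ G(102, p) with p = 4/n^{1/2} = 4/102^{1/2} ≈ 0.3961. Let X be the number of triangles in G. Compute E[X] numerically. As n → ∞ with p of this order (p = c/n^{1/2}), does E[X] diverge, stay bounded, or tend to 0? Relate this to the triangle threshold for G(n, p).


Number of potential triangles: C(102, 3) = 171700.
Each occurs with probability p³ ≈ (0.3961)³ ≈ 6.212690e-02.
By linearity: E[X] = C(102, 3)·p³ ≈ 171700 · 6.212690e-02 ≈ 10667.1895.
Since α = 1/2 < 1, p = c/n^{1/2} ≫ 1/n is above the triangle threshold p ~ 1/n. Asymptotically E[X] ~ (c³/6)·n^{3(1−α)} = (4³/6)·n^{1.5} → ∞; triangles are abundant w.h.p.

E[X] ≈ 10667.1895; in regime p = Θ(1/n^{1/2}) E[X] diverges (above the triangle threshold p ~ 1/n).


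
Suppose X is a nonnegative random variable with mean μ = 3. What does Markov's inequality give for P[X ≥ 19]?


μ = E[X] = 3, a = 19.
Markov: P[X ≥ 19] ≤ μ/a = (3)/19 = 3/19.
Numerically: ≈ 0.1579.
(Since a = 19 > μ = 3.0000, the bound 3/19 is < 1 and informative.)

P[X ≥ 19] ≤ 3/19 ≈ 0.1579.


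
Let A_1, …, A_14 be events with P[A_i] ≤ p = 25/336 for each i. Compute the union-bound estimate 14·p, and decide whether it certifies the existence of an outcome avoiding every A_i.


Union bound: P[∪_{i=1}^{14} A_i] ≤ Σ_i P[A_i] ≤ 14·p = 14·(25/336) = 25/24.
Numerically: 25/24 ≈ 1.042.
Is 25/24 < 1? NO.
Since the bound 25/24 is ≥ 1, the union bound is uninformative here; it does NOT by itself certify existence.

14·p = 25/24 ≈ 1.042; existence NOT certified by the union bound.


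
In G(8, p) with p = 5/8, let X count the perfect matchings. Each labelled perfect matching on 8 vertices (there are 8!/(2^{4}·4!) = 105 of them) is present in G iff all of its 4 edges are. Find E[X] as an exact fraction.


K_8 has 8!/(2^{4}·4!) = 105 labelled perfect matchings.
For each such perfect matching H, let X_H = 1 if all 4 edges of H are present in G. Then P[X_H = 1] = p^{4} = (5/8)^{4} = 625/4096.
Summing the indicators: E[X] = Σ_H E[X_H] = 105 · p^{4} = 105 · 625/4096 = 65625/4096.
Numerically: E[X] ≈ 16.0217.

E[X] = 105 · (5/8)^{4} = 65625/4096 ≈ 16.0217.


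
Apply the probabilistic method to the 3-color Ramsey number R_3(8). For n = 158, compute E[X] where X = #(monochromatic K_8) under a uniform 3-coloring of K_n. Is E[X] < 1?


E[X] = C(158, 8) · 3^{1 − 28} = 8044984271181 · 3^{−27} = 8044984271181/7625597484987.
As a reduced fraction: E[X] = 2681661423727/2541865828329 ≈ 1.055.
Is E[X] < 1? NO.
Since E[X] ≥ 1, the first-moment bound is inconclusive at n = 158; it does NOT by itself certify R_3(8) > 158.

E[X] = 2681661423727/2541865828329 ≈ 1.055; E[X] ≥ 1; first-moment method inconclusive here.


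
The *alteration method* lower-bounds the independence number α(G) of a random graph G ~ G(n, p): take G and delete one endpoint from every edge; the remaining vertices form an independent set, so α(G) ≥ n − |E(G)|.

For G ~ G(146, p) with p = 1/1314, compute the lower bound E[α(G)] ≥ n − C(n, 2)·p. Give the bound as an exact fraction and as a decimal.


E[|E(G)|] = C(146, 2)·p = 10585 · (1/1314) = 145/18.
E[α(G)] ≥ n − E[|E(G)|] = 146 − 145/18 = 2483/18.
Numerically: ≈ 137.9444.
(This is only a lower bound; the true E[α(G)] may be larger.)

E[α(G)] ≥ 2483/18 ≈ 137.9444.


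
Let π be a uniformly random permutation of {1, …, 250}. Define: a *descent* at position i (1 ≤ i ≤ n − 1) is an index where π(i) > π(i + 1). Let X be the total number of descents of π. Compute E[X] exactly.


Write X = Σ X_I over i = 1, …, 249, with X_I the indicator of one descent.
There are 249 indicators.
For each fixed i, the pair (π(i), π(i+1)) is a uniformly random ordered pair of distinct values from {1, …, 250}; by symmetry P[π(i) > π(i+1)] = 1/2.
By linearity: E[X] = 249 · (1/2) = (250 − 1) · (1/2) = 249/2 ≈ 124.500000.

E[X] = 249/2 = 124.500000.


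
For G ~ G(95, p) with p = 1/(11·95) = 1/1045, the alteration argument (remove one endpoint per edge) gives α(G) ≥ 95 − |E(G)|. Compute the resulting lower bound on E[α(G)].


E[|E(G)|] = C(95, 2)·p = 4465 · (1/1045) = 47/11.
E[α(G)] ≥ n − E[|E(G)|] = 95 − 47/11 = 998/11.
Numerically: ≈ 90.72727.
(This is only a lower bound; the true E[α(G)] may be larger.)

E[α(G)] ≥ 998/11 ≈ 90.72727.


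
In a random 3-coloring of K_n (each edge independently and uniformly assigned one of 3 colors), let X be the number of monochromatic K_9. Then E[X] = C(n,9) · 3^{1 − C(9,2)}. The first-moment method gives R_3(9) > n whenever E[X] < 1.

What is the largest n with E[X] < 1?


We need C(n, 9) · 3^{1 − 36} < 1, i.e. C(n, 9) < 3^{36 − 1} = 50031545098999707.
Check values of n near the boundary:
  n = 299: C(299, 9) = 46610674441390059; 46610674441390059 < 50031545098999707? YES
  n = 300: C(300, 9) = 48052241692154700; 48052241692154700 < 50031545098999707? YES
  n = 301: C(301, 9) = 49533303936090975; 49533303936090975 < 50031545098999707? YES
  n = 302: C(302, 9) = 51054804739588650; 51054804739588650 < 50031545098999707? NO
  n = 303: C(303, 9) = 52617706925494425; 52617706925494425 < 50031545098999707? NO
The largest n with C(n, 9) < 50031545098999707 is n = 301 (where E[X] = 16511101312030325/16677181699666569 ≈ 0.990041). Hence R_3(9) > 301, i.e. R_3(9) ≥ 302.

Largest n = 301; hence R_3(9) > 301.


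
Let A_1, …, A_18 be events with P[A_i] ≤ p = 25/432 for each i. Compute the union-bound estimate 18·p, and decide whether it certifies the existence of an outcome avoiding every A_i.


Union bound: P[∪_{i=1}^{18} A_i] ≤ Σ_i P[A_i] ≤ 18·p = 18·(25/432) = 25/24.
Numerically: 25/24 ≈ 1.04167.
Is 25/24 < 1? NO.
Since the bound 25/24 is ≥ 1, the union bound is uninformative here; it does NOT by itself certify existence.

18·p = 25/24 ≈ 1.04167; existence NOT certified by the union bound.


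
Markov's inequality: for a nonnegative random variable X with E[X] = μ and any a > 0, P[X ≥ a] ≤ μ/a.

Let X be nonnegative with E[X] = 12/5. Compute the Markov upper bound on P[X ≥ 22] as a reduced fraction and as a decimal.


μ = E[X] = 12/5, a = 22.
Markov: P[X ≥ 22] ≤ μ/a = (12/5)/22 = 6/55.
Numerically: ≈ 0.10909.
(Since a = 22 > μ = 2.40000, the bound 6/55 is < 1 and informative.)

P[X ≥ 22] ≤ 6/55 ≈ 0.10909.


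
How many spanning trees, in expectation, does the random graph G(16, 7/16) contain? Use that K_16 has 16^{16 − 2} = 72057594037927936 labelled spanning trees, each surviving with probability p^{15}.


K_16 has 16^{16 − 2} = 72057594037927936 labelled spanning trees.
For each such spanning tree H, let X_H = 1 if all 15 edges of H are present in G. Then P[X_H = 1] = p^{15} = (7/16)^{15} = 4747561509943/1152921504606846976.
By linearity: E[X] = Σ_H E[X_H] = 72057594037927936 · p^{15} = 72057594037927936 · 4747561509943/1152921504606846976 = 4747561509943/16.
Numerically: E[X] ≈ 2.96723e+11.

E[X] = 72057594037927936 · (7/16)^{15} = 4747561509943/16 ≈ 2.96723e+11.


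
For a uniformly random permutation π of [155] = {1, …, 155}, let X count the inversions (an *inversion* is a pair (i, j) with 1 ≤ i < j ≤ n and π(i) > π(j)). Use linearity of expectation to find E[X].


Write X = Σ X_I over the C(155, 2) = 11935 pairs i < j, with X_I the indicator of one inversion.
There are 11935 indicators.
For each fixed pair i < j, the values π(i) and π(j) are two distinct elements of {1, …, 155} in uniformly random order; by symmetry P[π(i) > π(j)] = 1/2.
By linearity: E[X] = 11935 · (1/2) = C(155, 2) · (1/2) = 11935/2 = 11935/2 ≈ 5967.500000.

E[X] = 11935/2 = 5967.500000.


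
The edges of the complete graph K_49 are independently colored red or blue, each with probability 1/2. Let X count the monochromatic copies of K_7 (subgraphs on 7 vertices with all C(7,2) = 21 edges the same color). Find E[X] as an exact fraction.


Let X = Σ_S X_S over the C(49, 7) = 85900584 subsets S of size 7, where X_S = 1 if the K_7 on S is monochromatic.
For a fixed S, the K_7 on S has C(7, 2) = 21 edges. P[all 21 edges red] = (1/2)^21, and likewise for blue, so P[monochromatic] = 2·(1/2)^21 = 2^{1 − 21} = 1/1048576.
By linearity of expectation: E[X] = C(49, 7) · 2^{1 − 21} = 85900584 · 1/1048576 = 10737573/131072.
Numerically: E[X] ≈ 81.9212.

E[X] = C(49,7)·2^(1−C(7,2)) = 10737573/131072 ≈ 81.9212.


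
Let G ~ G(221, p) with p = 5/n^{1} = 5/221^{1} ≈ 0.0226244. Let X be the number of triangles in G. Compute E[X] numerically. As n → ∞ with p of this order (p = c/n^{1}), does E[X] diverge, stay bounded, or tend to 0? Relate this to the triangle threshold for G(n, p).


Number of potential triangles: C(221, 3) = 1774630.
Each occurs with probability p³ ≈ (0.0226244)³ ≈ 1.15806568e-05.
By linearity: E[X] = C(221, 3)·p³ ≈ 1774630 · 1.15806568e-05 ≈ 20.551381.
Here α = 1, so p = 5/n is exactly at the triangle threshold p ~ 1/n. Asymptotically E[X] → c³/6 = 5³/6 = 125/6 ≈ 20.833333, a bounded constant. In this regime the triangle count is asymptotically Poisson(c³/6).

E[X] ≈ 20.551381; in regime p = Θ(1/n^{1}) E[X] stays bounded (at the triangle threshold p ~ 1/n).


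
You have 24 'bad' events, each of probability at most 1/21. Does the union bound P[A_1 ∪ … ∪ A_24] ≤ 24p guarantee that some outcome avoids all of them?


Union bound: P[∪_{i=1}^{24} A_i] ≤ Σ_i P[A_i] ≤ 24·p = 24·(1/21) = 8/7.
Numerically: 8/7 ≈ 1.143.
Is 8/7 < 1? NO.
Since the bound 8/7 is ≥ 1, the union bound is uninformative here; it does NOT by itself certify existence.

24·p = 8/7 ≈ 1.143; existence NOT certified by the union bound.


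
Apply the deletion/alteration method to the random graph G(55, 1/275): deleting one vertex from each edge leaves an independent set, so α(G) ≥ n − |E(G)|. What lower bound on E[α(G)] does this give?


E[|E(G)|] = C(55, 2)·p = 1485 · (1/275) = 27/5.
E[α(G)] ≥ n − E[|E(G)|] = 55 − 27/5 = 248/5.
Numerically: ≈ 49.6000.
(This is only a lower bound; the true E[α(G)] may be larger.)

E[α(G)] ≥ 248/5 ≈ 49.6000.


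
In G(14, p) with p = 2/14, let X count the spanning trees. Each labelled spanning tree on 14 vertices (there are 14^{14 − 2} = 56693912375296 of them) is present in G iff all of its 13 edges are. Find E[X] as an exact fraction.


K_14 has 14^{14 − 2} = 56693912375296 labelled spanning trees.
For each such spanning tree H, let X_H = 1 if all 13 edges of H are present in G. Then P[X_H = 1] = p^{13} = (1/7)^{13} = 1/96889010407.
By linearity of expectation: E[X] = Σ_H E[X_H] = 56693912375296 · p^{13} = 56693912375296 · 1/96889010407 = 4096/7.
Numerically: E[X] ≈ 585.1.

E[X] = 56693912375296 · (1/7)^{13} = 4096/7 ≈ 585.1.


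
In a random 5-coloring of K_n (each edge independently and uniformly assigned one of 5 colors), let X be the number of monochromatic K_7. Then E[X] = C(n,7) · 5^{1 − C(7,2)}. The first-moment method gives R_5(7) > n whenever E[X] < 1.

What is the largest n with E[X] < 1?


We need C(n, 7) · 5^{1 − 21} < 1, i.e. C(n, 7) < 5^{21 − 1} = 95367431640625.
Check values of n near the boundary:
  n = 333: C(333, 7) = 84549532139028; 84549532139028 < 95367431640625? YES
  n = 334: C(334, 7) = 86359460961576; 86359460961576 < 95367431640625? YES
  n = 335: C(335, 7) = 88202498238195; 88202498238195 < 95367431640625? YES
  n = 336: C(336, 7) = 90079147136880; 90079147136880 < 95367431640625? YES
  n = 337: C(337, 7) = 91989916924632; 91989916924632 < 95367431640625? YES
  n = 338: C(338, 7) = 93935323022736; 93935323022736 < 95367431640625? YES
  n = 339: C(339, 7) = 95915887062372; 95915887062372 < 95367431640625? NO
The largest n with C(n, 7) < 95367431640625 is n = 338 (where E[X] = 93935323022736/95367431640625 ≈ 0.9850). Hence R_5(7) > 338, i.e. R_5(7) ≥ 339.

Largest n = 338; hence R_5(7) > 338.


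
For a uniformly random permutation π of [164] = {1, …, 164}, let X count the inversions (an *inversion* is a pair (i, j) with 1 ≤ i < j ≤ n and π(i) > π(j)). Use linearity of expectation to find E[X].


Write X = Σ X_I over the C(164, 2) = 13366 pairs i < j, with X_I the indicator of one inversion.
There are 13366 indicators.
For each fixed pair i < j, the values π(i) and π(j) are two distinct elements of {1, …, 164} in uniformly random order; by symmetry P[π(i) > π(j)] = 1/2.
By linearity: E[X] = 13366 · (1/2) = C(164, 2) · (1/2) = 13366/2 = 6683 ≈ 6683.000000.

E[X] = 6683 = 6683.000000.


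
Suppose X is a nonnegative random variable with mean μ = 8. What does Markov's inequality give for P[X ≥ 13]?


μ = E[X] = 8, a = 13.
Markov: P[X ≥ 13] ≤ μ/a = (8)/13 = 8/13.
Numerically: ≈ 0.615385.
(Since a = 13 > μ = 8.000000, the bound 8/13 is < 1 and informative.)

P[X ≥ 13] ≤ 8/13 ≈ 0.615385.


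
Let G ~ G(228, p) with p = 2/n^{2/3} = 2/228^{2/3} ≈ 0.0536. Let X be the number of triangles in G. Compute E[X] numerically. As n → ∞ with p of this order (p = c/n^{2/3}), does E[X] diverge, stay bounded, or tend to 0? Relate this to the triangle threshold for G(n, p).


Number of potential triangles: C(228, 3) = 1949476.
Each occurs with probability p³ ≈ (0.0536)³ ≈ 1.53894e-04.
By linearity: E[X] = C(228, 3)·p³ ≈ 1949476 · 1.53894e-04 ≈ 300.012.
Since α = 2/3 < 1, p = c/n^{2/3} ≫ 1/n is above the triangle threshold p ~ 1/n. Asymptotically E[X] ~ (c³/6)·n^{3(1−α)} = (2³/6)·n^{1} → ∞; triangles are abundant w.h.p.

E[X] ≈ 300.012; in regime p = Θ(1/n^{2/3}) E[X] diverges (above the triangle threshold p ~ 1/n).


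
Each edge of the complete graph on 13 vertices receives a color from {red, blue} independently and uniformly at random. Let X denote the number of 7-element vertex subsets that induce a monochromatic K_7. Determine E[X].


Let X = Σ_S X_S over the C(13, 7) = 1716 subsets S of size 7, where X_S = 1 if the K_7 on S is monochromatic.
For a fixed S, the K_7 on S has C(7, 2) = 21 edges. P[all 21 edges red] = (1/2)^21, and likewise for blue, so P[monochromatic] = 2·(1/2)^21 = 2^{1 − 21} = 1/1048576.
By linearity of expectation: E[X] = C(13, 7) · 2^{1 − 21} = 1716 · 1/1048576 = 429/262144.
Numerically: E[X] ≈ 0.002.

E[X] = C(13,7)·2^(1−C(7,2)) = 429/262144 ≈ 0.002.


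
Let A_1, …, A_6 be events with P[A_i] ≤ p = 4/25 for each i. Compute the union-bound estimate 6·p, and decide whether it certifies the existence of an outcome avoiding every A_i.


Union bound: P[∪_{i=1}^{6} A_i] ≤ Σ_i P[A_i] ≤ 6·p = 6·(4/25) = 24/25.
Numerically: 24/25 ≈ 0.960000.
Is 24/25 < 1? YES.
Since P[∪ A_i] ≤ 24/25 < 1, the complement has P[∩ A_i^c] ≥ 1 − 24/25 = 1/25 > 0, so some outcome avoids every A_i.

6·p = 24/25 ≈ 0.960000; existence CERTIFIED by the union bound.


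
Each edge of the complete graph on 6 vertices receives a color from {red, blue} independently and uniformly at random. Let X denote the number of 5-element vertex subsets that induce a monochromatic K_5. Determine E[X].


Let X = Σ_S X_S over the C(6, 5) = 6 subsets S of size 5, where X_S = 1 if the K_5 on S is monochromatic.
For a fixed S, the K_5 on S has C(5, 2) = 10 edges. P[all 10 edges red] = (1/2)^10, and likewise for blue, so P[monochromatic] = 2·(1/2)^10 = 2^{1 − 10} = 1/512.
Summing: E[X] = C(6, 5) · 2^{1 − 10} = 6 · 1/512 = 3/256.
Numerically: E[X] ≈ 0.012.

E[X] = C(6,5)·2^(1−C(5,2)) = 3/256 ≈ 0.012.


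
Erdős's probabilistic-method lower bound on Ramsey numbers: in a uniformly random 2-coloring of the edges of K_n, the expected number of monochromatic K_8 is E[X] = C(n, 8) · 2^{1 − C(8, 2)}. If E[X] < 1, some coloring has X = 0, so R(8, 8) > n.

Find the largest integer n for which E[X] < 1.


We need C(n, 8) · 2^{1 − 28} < 1, i.e. C(n, 8) < 2^{28 − 1} = 134217728.
Check values of n near the boundary:
  n = 39: C(39, 8) = 61523748; 61523748 < 134217728? YES
  n = 40: C(40, 8) = 76904685; 76904685 < 134217728? YES
  n = 41: C(41, 8) = 95548245; 95548245 < 134217728? YES
  n = 42: C(42, 8) = 118030185; 118030185 < 134217728? YES
  n = 43: C(43, 8) = 145008513; 145008513 < 134217728? NO
  n = 44: C(44, 8) = 177232627; 177232627 < 134217728? NO
  n = 45: C(45, 8) = 215553195; 215553195 < 134217728? NO
The largest n with C(n, 8) < 134217728 is n = 42 (where E[X] = 118030185/134217728 ≈ 0.879393). Hence R(8, 8) > 42, i.e. R(8, 8) ≥ 43.

Largest n = 42; hence R(8, 8) > 42.


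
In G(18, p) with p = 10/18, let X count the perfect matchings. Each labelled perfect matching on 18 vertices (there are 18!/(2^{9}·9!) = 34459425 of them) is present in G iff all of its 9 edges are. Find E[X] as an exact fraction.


K_18 has 18!/(2^{9}·9!) = 34459425 labelled perfect matchings.
For each such perfect matching H, let X_H = 1 if all 9 edges of H are present in G. Then P[X_H = 1] = p^{9} = (5/9)^{9} = 1953125/387420489.
By linearity of expectation: E[X] = Σ_H E[X_H] = 34459425 · p^{9} = 34459425 · 1953125/387420489 = 830908203125/4782969.
Numerically: E[X] ≈ 1.737e+05.

E[X] = 34459425 · (5/9)^{9} = 830908203125/4782969 ≈ 1.737e+05.


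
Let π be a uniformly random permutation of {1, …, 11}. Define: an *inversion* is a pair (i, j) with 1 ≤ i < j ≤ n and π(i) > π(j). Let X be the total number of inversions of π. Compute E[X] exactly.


Write X = Σ X_I over the C(11, 2) = 55 pairs i < j, with X_I the indicator of one inversion.
There are 55 indicators.
For each fixed pair i < j, the values π(i) and π(j) are two distinct elements of {1, …, 11} in uniformly random order; by symmetry P[π(i) > π(j)] = 1/2.
By linearity: E[X] = 55 · (1/2) = C(11, 2) · (1/2) = 55/2 = 55/2 ≈ 27.500.

E[X] = 55/2 = 27.500.
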